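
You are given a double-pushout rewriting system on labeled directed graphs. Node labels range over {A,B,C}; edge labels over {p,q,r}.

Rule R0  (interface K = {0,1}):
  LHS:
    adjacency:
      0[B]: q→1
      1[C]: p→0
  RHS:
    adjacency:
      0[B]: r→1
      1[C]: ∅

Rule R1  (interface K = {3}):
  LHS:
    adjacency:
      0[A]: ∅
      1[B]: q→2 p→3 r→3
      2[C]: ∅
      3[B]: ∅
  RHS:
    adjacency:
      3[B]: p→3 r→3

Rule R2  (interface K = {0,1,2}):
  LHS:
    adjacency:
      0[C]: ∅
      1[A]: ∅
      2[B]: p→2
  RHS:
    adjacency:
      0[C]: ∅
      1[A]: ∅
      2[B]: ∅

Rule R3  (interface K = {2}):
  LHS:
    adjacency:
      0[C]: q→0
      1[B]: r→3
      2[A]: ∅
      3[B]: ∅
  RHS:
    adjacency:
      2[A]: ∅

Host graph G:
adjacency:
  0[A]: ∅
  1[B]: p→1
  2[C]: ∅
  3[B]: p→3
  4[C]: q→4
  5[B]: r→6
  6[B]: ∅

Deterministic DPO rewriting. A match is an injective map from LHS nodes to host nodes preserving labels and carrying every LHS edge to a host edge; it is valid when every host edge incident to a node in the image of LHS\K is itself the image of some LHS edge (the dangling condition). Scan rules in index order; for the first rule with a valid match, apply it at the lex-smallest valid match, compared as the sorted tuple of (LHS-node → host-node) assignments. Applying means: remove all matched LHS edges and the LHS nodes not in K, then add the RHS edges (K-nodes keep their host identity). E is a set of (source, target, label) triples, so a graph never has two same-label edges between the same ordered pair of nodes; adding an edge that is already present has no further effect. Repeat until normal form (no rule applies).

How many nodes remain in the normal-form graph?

start.  V:7 E:4  edges: 1-p->1 3-p->3 4-q->4 5-r->6
1. fire R2 via {0↦2, 1↦0, 2↦1}  →  V:7 E:3  edges: 3-p->3 4-q->4 5-r->6
2. fire R2 via {0↦2, 1↦0, 2↦3}  →  V:7 E:2  edges: 4-q->4 5-r->6
3. fire R3 via {0↦4, 1↦5, 2↦0, 3↦6}  →  V:4 E:0  edges: ∅
halt: no rule applies after step 3
NF nodes: {0:A, 1:B, 2:C, 3:B}

Answer: 4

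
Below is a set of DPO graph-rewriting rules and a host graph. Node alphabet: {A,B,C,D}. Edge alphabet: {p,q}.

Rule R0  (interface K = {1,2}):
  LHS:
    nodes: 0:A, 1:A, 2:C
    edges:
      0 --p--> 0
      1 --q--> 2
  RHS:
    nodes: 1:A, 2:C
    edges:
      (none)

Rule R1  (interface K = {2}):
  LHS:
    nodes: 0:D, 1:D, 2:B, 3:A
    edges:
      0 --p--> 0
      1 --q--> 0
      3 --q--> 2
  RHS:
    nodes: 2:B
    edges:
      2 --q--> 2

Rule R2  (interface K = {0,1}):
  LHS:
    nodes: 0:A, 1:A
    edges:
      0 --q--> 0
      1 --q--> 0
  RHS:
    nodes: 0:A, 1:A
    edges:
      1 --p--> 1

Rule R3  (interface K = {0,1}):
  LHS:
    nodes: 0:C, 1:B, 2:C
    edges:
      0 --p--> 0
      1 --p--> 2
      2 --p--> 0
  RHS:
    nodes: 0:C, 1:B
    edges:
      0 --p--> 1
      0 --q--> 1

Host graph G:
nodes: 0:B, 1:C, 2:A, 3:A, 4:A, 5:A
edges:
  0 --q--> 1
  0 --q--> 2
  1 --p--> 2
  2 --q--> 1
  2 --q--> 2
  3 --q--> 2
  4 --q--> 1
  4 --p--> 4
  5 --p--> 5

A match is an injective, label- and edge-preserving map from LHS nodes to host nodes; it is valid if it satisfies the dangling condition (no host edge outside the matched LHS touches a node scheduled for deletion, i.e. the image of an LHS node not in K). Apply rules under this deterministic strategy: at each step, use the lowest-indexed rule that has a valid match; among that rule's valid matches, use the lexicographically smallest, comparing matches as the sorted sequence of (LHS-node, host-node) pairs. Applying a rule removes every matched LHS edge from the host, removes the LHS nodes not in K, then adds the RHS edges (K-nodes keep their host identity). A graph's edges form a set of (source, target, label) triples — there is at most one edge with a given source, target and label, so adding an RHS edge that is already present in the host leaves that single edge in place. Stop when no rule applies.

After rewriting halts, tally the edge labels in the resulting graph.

Answer: p:2 q:2

Steps:
start.  V:6 E:9  edges: 0-q->1 0-q->2 1-p->2 2-q->1 2-q->2 3-q->2 4-q->1 4-p->4 5-p->5
1. fire R0 via {0↦5, 1↦2, 2↦1}  →  V:5 E:7  edges: 0-q->1 0-q->2 1-p->2 2-q->2 3-q->2 4-q->1 4-p->4
2. fire R2 via {0↦2, 1↦3}  →  V:5 E:6  edges: 0-q->1 0-q->2 1-p->2 3-p->3 4-q->1 4-p->4
3. fire R0 via {0↦3, 1↦4, 2↦1}  →  V:4 E:4  edges: 0-q->1 0-q->2 1-p->2 4-p->4
halt: no rule applies after step 3
NF edges: [(0, 1, 'q'), (0, 2, 'q'), (1, 2, 'p'), (4, 4, 'p')]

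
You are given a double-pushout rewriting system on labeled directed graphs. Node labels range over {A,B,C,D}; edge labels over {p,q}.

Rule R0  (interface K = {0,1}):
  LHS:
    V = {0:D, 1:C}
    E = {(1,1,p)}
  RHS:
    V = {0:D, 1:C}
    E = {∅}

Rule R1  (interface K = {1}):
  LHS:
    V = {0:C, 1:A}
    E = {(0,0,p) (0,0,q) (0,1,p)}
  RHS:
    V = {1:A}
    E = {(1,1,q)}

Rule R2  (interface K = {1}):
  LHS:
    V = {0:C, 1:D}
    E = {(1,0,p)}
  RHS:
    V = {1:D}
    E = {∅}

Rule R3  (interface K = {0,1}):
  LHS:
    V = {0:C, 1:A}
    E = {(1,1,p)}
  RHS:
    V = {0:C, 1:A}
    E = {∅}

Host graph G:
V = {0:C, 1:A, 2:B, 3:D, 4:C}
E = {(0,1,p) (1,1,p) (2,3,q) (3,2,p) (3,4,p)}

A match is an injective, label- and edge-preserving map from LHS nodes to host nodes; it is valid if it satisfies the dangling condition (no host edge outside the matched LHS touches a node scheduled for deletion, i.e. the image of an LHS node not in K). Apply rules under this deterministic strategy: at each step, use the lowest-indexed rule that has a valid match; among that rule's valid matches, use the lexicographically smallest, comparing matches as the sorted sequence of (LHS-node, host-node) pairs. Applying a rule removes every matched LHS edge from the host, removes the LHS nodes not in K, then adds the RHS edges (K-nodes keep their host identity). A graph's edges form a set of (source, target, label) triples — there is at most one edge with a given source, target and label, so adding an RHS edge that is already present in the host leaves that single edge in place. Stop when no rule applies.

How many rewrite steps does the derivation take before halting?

Answer: 2

Steps:
initial: |V|=5 |E|=5  E = 0-p->1 1-p->1 2-q->3 3-p->2 3-p->4
step 1: apply R2 at {0↦4, 1↦3}  → |V|=4 |E|=4  E = 0-p->1 1-p->1 2-q->3 3-p->2
step 2: apply R3 at {0↦0, 1↦1}  → |V|=4 |E|=3  E = 0-p->1 2-q->3 3-p->2
halt: no rule applies after step 2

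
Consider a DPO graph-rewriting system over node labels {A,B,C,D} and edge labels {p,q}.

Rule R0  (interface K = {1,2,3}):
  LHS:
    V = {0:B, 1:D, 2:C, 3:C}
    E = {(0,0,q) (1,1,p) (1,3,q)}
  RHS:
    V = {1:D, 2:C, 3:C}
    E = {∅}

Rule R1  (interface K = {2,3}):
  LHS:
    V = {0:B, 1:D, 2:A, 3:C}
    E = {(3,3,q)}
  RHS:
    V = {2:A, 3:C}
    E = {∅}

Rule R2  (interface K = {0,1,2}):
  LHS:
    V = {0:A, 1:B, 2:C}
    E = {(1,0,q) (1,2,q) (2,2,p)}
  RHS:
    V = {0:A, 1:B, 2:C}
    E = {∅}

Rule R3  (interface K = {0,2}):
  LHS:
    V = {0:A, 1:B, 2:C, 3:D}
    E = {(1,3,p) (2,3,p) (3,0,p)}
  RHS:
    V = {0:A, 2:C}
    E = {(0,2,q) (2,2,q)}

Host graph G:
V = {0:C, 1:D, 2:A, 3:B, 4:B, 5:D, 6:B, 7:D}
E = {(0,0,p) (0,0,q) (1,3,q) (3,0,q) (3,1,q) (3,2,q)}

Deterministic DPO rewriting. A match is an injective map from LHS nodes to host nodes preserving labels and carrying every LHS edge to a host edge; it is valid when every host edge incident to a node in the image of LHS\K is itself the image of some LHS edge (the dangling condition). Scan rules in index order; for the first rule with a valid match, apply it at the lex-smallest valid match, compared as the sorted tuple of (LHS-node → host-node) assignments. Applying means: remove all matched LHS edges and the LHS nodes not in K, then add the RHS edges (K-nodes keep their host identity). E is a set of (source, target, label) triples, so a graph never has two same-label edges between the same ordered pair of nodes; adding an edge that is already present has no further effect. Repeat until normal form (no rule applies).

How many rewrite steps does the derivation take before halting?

initial: |V|=8 |E|=6  E = 0-p->0 0-q->0 1-q->3 3-q->0 3-q->1 3-q->2
step 1: apply R1 at {0↦4, 1↦5, 2↦2, 3↦0}  → |V|=6 |E|=5  E = 0-p->0 1-q->3 3-q->0 3-q->1 3-q->2
step 2: apply R2 at {0↦2, 1↦3, 2↦0}  → |V|=6 |E|=2  E = 1-q->3 3-q->1
normal form: no rule applies after step 2

Answer: 2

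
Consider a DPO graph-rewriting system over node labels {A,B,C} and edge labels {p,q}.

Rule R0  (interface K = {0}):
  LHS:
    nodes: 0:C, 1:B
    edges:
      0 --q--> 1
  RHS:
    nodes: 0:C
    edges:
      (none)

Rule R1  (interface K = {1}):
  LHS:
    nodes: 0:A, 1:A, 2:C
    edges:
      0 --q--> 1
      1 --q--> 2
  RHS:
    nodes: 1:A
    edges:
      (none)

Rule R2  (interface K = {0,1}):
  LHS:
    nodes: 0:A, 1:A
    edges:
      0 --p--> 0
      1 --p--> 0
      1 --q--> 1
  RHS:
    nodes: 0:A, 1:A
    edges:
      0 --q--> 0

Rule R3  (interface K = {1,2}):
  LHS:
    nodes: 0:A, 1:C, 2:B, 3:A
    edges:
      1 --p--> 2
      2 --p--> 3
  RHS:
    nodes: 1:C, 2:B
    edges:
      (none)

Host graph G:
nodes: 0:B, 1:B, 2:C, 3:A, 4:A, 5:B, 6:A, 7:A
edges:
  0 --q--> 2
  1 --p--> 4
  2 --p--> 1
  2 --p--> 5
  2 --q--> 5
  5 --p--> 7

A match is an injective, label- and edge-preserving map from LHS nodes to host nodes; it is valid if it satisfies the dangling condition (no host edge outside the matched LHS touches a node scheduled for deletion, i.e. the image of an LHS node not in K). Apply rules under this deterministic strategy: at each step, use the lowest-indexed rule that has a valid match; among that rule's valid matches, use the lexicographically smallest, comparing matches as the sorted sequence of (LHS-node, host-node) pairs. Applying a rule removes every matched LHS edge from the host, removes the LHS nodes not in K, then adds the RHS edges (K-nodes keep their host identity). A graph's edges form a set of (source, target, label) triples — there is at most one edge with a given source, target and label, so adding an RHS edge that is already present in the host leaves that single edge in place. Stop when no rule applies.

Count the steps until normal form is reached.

Answer: 3

Rewrite trace:
start.  V:8 E:6  edges: 0-q->2 1-p->4 2-p->1 2-p->5 2-q->5 5-p->7
1. fire R3 via {0↦3, 1↦2, 2↦1, 3↦4}  →  V:6 E:4  edges: 0-q->2 2-p->5 2-q->5 5-p->7
2. fire R3 via {0↦6, 1↦2, 2↦5, 3↦7}  →  V:4 E:2  edges: 0-q->2 2-q->5
3. fire R0 via {0↦2, 1↦5}  →  V:3 E:1  edges: 0-q->2
normal form: no rule applies after step 3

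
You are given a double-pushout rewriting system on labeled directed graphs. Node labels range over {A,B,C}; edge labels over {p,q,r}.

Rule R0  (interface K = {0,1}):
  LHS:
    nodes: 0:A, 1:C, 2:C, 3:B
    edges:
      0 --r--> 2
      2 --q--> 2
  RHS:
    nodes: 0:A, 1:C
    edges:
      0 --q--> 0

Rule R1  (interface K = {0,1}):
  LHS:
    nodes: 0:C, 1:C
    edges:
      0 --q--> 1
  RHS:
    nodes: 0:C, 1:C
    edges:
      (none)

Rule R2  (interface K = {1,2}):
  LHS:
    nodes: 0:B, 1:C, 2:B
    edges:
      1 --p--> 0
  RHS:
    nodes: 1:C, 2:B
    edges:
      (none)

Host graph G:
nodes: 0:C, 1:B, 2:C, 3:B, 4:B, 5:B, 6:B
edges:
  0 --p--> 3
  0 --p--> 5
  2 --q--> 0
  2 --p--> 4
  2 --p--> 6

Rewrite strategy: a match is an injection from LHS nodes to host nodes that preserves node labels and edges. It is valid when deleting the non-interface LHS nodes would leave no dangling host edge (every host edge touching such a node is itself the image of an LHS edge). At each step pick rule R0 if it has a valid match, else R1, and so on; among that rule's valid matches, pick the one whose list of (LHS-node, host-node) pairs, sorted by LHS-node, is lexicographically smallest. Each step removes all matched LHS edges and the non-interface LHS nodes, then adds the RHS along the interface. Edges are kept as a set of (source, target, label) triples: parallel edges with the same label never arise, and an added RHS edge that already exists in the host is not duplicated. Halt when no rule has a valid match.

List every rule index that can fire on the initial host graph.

R0: no valid match — LHS pattern not found
R1: 1 valid match — {0↦2, 1↦0}
R2: 16 valid matches — {0↦3, 1↦0, 2↦1}, {0↦3, 1↦0, 2↦4}, {0↦3, 1↦0, 2↦5} (+13 more)

Answer: [R1,R2]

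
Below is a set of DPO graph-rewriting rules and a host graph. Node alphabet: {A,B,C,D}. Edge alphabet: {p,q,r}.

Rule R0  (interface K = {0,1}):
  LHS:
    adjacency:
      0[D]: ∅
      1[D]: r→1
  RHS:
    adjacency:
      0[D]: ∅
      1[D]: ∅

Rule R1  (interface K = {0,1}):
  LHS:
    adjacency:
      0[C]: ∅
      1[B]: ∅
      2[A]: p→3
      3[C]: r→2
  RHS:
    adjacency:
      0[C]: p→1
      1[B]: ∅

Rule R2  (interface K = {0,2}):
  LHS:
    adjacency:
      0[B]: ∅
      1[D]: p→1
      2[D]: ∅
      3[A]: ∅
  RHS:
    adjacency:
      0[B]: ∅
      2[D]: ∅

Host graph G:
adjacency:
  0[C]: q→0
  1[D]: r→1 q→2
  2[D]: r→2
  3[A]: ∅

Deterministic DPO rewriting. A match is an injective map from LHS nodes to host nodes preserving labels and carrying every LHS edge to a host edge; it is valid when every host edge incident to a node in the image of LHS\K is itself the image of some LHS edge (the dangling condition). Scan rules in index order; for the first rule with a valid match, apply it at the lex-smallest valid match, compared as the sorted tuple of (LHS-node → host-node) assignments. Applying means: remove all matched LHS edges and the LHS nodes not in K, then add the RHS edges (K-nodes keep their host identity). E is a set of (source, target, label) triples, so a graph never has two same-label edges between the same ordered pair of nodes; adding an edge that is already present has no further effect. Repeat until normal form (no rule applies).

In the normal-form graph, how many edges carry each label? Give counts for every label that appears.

start.  V:4 E:4  edges: 0-q->0 1-r->1 1-q->2 2-r->2
1. fire R0 via {0↦1, 1↦2}  →  V:4 E:3  edges: 0-q->0 1-r->1 1-q->2
2. fire R0 via {0↦2, 1↦1}  →  V:4 E:2  edges: 0-q->0 1-q->2
final graph: no rule applies after step 2
NF edges: [(0, 0, 'q'), (1, 2, 'q')]

Answer: q:2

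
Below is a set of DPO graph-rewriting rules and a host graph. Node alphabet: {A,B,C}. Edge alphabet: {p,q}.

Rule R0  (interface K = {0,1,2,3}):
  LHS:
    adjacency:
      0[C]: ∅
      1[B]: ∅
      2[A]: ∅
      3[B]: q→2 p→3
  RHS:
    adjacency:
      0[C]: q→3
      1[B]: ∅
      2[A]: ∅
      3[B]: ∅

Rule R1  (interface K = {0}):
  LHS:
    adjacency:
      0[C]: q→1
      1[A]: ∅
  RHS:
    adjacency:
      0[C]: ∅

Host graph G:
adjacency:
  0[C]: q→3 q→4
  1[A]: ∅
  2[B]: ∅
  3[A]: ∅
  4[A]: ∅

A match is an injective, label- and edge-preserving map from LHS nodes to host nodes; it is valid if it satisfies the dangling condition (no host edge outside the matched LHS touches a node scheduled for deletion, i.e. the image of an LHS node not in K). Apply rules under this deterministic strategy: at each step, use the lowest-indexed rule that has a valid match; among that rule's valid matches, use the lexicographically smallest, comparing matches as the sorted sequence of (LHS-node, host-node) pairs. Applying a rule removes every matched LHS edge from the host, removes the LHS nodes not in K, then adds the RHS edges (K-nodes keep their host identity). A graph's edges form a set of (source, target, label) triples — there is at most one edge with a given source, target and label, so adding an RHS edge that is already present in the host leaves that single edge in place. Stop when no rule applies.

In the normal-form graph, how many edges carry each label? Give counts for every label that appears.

[0] host  ⇒  5 nodes, 2 edges  {0-q->3 0-q->4}
[1] R1 @ {0↦0, 1↦3}  ⇒  4 nodes, 1 edges  {0-q->4}
[2] R1 @ {0↦0, 1↦4}  ⇒  3 nodes, 0 edges  {∅}
normal form: no rule applies after step 2
NF edges: []

Answer: (no edges)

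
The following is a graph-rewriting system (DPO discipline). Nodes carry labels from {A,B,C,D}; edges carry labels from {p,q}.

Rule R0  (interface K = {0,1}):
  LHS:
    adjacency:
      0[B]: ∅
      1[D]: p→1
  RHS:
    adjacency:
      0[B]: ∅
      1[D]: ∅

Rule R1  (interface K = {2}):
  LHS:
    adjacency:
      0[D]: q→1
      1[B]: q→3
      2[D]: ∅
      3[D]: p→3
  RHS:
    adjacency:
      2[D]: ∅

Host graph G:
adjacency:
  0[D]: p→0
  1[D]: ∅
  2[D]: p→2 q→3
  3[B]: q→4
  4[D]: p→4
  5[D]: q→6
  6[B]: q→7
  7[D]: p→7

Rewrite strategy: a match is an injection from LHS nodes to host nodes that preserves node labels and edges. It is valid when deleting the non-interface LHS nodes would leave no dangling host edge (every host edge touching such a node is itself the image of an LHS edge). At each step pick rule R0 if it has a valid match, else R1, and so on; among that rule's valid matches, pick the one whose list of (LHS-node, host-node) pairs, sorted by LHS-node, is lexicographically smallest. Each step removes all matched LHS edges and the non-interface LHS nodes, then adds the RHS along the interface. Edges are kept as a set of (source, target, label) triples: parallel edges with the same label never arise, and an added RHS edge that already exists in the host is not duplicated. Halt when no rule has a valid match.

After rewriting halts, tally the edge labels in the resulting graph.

Answer: q:4

Derivation:
start.  V:8 E:8  edges: 0-p->0 2-p->2 2-q->3 3-q->4 4-p->4 5-q->6 6-q->7 7-p->7
1. fire R0 via {0↦3, 1↦0}  →  V:8 E:7  edges: 2-p->2 2-q->3 3-q->4 4-p->4 5-q->6 6-q->7 7-p->7
2. fire R0 via {0↦3, 1↦2}  →  V:8 E:6  edges: 2-q->3 3-q->4 4-p->4 5-q->6 6-q->7 7-p->7
3. fire R0 via {0↦3, 1↦4}  →  V:8 E:5  edges: 2-q->3 3-q->4 5-q->6 6-q->7 7-p->7
4. fire R0 via {0↦3, 1↦7}  →  V:8 E:4  edges: 2-q->3 3-q->4 5-q->6 6-q->7
final graph: no rule applies after step 4
NF edges: [(2, 3, 'q'), (3, 4, 'q'), (5, 6, 'q'), (6, 7, 'q')]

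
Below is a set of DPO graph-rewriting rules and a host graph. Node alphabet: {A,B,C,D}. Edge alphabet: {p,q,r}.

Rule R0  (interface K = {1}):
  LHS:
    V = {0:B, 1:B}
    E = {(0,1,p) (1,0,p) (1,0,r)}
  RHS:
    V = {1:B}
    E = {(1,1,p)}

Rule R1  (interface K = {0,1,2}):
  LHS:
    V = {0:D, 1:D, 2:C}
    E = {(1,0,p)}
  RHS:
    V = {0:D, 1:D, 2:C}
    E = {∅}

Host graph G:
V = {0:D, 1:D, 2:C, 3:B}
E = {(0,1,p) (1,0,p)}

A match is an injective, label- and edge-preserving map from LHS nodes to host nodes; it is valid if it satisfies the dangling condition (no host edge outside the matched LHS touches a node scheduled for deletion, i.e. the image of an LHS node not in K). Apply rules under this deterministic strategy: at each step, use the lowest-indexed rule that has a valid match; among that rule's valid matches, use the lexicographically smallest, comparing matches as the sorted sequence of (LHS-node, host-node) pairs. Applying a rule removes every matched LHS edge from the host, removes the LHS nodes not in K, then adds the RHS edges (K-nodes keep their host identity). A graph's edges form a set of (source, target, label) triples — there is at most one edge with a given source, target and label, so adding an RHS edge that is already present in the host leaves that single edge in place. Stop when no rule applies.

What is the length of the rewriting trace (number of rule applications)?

Answer: 2

Rewrite trace:
start.  V:4 E:2  edges: 0-p->1 1-p->0
1. fire R1 via {0↦0, 1↦1, 2↦2}  →  V:4 E:1  edges: 0-p->1
2. fire R1 via {0↦1, 1↦0, 2↦2}  →  V:4 E:0  edges: ∅
halt: no rule applies after step 2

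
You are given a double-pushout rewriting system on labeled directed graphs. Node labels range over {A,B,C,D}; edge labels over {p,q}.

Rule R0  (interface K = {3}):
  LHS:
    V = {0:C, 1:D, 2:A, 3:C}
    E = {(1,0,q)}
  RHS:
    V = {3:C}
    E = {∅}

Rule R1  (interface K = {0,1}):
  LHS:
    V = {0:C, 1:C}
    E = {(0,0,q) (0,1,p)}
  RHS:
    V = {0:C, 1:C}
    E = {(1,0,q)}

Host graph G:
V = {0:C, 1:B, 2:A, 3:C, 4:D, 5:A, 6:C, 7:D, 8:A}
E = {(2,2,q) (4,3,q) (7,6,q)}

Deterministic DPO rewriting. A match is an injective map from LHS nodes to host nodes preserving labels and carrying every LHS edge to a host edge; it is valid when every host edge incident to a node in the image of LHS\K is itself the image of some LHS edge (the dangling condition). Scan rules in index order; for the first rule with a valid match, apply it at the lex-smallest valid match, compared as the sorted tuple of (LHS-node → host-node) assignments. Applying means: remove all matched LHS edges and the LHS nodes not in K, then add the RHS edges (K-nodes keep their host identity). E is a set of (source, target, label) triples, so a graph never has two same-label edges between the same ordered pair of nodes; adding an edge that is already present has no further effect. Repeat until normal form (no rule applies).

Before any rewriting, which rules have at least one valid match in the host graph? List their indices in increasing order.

Answer: [R0]

Steps:
R0: 8 valid matches — {0↦3, 1↦4, 2↦5, 3↦0}, {0↦3, 1↦4, 2↦5, 3↦6}, {0↦3, 1↦4, 2↦8, 3↦0} (+5 more)
R1: no valid match — LHS pattern not found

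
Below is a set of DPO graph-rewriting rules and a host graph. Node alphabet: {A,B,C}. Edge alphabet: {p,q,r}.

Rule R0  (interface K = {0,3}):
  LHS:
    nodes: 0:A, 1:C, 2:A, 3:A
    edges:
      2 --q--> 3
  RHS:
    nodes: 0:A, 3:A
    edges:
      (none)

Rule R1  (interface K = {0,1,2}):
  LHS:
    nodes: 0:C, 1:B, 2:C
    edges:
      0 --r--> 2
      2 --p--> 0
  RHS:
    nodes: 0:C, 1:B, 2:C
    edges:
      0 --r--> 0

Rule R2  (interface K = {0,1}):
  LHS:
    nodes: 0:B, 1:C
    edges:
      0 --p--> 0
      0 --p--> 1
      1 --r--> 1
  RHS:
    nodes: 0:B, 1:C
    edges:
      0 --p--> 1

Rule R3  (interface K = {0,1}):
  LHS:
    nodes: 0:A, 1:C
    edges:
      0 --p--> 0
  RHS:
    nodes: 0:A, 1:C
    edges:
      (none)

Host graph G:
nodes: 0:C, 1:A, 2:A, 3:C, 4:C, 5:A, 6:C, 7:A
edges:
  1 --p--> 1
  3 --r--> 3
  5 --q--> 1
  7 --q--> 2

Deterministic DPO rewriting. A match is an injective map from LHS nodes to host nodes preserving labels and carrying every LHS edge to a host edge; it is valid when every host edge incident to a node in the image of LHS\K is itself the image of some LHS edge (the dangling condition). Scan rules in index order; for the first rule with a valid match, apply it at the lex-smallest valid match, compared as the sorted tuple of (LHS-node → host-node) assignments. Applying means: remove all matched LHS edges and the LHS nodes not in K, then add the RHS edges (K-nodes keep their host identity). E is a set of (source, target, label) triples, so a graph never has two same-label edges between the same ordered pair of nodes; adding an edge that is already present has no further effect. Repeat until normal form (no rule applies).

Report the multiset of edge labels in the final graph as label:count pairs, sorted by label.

Answer: r:1

Derivation:
[0] host  ⇒  8 nodes, 4 edges  {1-p->1 3-r->3 5-q->1 7-q->2}
[1] R0 @ {0↦1, 1↦0, 2↦7, 3↦2}  ⇒  6 nodes, 3 edges  {1-p->1 3-r->3 5-q->1}
[2] R0 @ {0↦2, 1↦4, 2↦5, 3↦1}  ⇒  4 nodes, 2 edges  {1-p->1 3-r->3}
[3] R3 @ {0↦1, 1↦3}  ⇒  4 nodes, 1 edges  {3-r->3}
normal form: no rule applies after step 3
NF edges: [(3, 3, 'r')]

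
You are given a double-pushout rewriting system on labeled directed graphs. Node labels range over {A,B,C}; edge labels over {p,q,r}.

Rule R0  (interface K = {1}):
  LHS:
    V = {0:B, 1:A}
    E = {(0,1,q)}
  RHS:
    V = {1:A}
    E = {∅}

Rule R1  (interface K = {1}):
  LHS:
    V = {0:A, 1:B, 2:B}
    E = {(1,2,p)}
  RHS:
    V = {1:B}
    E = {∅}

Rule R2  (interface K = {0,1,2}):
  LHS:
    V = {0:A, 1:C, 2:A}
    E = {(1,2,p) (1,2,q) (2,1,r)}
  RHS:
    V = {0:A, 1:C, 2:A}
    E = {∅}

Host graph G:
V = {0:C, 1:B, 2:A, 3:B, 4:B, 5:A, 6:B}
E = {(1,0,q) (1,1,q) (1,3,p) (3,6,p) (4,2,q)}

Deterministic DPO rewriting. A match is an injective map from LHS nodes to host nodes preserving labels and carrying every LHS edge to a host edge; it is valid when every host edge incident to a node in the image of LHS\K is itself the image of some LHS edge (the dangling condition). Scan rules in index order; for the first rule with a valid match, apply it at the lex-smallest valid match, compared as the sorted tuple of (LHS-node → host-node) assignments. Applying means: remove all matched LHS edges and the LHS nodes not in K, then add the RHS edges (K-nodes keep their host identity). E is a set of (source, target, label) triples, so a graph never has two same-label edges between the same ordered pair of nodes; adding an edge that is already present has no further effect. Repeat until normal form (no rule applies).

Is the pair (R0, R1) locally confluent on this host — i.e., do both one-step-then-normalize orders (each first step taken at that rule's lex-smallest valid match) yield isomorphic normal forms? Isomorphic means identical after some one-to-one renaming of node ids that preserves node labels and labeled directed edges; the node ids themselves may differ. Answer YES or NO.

branch R0-first: apply at {0↦4, 1↦2} → |E|=4, then 2 more step(s) → NF |V|=2 |E|=2 V={0:C, 1:B} E=1-q->0 1-q->1
branch R1-first: apply at {0↦5, 1↦3, 2↦6} → |E|=4, then 2 more step(s) → NF |V|=2 |E|=2 V={0:C, 1:B} E=1-q->0 1-q->1
graphs isomorphic (equal up to label-preserving node renaming)

Answer: YES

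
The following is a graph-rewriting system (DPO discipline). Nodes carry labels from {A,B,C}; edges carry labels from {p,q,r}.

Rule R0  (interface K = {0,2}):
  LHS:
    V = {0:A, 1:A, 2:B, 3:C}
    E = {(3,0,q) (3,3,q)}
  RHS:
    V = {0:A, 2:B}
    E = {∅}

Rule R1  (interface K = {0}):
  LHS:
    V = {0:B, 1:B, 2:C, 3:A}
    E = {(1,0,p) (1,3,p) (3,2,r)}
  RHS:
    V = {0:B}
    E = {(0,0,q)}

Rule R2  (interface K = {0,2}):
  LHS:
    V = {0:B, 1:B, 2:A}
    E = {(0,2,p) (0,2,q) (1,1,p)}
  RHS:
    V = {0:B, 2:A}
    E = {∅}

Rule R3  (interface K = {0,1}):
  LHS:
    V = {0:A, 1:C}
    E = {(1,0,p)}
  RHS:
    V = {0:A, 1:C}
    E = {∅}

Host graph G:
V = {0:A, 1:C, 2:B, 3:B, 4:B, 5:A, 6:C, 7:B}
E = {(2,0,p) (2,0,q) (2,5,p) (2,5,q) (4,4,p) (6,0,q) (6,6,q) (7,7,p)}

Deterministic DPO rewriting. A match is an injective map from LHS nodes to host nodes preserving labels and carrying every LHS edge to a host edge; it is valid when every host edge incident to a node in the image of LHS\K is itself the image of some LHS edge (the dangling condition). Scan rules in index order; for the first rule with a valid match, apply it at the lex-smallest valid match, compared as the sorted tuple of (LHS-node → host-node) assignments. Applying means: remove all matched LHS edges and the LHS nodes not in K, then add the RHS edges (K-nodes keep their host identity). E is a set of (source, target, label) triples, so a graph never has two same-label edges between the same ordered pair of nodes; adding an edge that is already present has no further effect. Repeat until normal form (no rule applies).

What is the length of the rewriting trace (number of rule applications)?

[0] host  ⇒  8 nodes, 8 edges  {2-p->0 2-q->0 2-p->5 2-q->5 4-p->4 6-q->0 6-q->6 7-p->7}
[1] R2 @ {0↦2, 1↦4, 2↦0}  ⇒  7 nodes, 5 edges  {2-p->5 2-q->5 6-q->0 6-q->6 7-p->7}
[2] R2 @ {0↦2, 1↦7, 2↦5}  ⇒  6 nodes, 2 edges  {6-q->0 6-q->6}
[3] R0 @ {0↦0, 1↦5, 2↦2, 3↦6}  ⇒  4 nodes, 0 edges  {∅}
halt: no rule applies after step 3

Answer: 3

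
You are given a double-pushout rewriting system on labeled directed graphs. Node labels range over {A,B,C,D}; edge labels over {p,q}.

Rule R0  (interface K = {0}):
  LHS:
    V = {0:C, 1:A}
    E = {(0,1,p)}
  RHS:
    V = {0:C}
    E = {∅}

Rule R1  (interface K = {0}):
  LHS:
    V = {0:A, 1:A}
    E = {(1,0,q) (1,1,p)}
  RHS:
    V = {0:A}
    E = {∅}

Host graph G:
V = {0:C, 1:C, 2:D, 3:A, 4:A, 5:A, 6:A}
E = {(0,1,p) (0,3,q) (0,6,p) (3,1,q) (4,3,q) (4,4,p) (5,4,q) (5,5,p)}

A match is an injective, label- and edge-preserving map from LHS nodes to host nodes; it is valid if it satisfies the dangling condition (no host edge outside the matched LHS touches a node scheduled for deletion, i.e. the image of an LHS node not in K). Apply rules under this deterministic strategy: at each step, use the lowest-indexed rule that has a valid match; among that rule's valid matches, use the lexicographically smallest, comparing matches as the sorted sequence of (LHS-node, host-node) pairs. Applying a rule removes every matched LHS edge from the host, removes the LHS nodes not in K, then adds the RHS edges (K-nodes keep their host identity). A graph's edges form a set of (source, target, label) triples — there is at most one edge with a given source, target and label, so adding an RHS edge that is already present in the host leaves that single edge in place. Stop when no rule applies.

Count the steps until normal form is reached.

Answer: 3

Rewrite trace:
initial: |V|=7 |E|=8  E = 0-p->1 0-q->3 0-p->6 3-q->1 4-q->3 4-p->4 5-q->4 5-p->5
step 1: apply R0 at {0↦0, 1↦6}  → |V|=6 |E|=7  E = 0-p->1 0-q->3 3-q->1 4-q->3 4-p->4 5-q->4 5-p->5
step 2: apply R1 at {0↦4, 1↦5}  → |V|=5 |E|=5  E = 0-p->1 0-q->3 3-q->1 4-q->3 4-p->4
step 3: apply R1 at {0↦3, 1↦4}  → |V|=4 |E|=3  E = 0-p->1 0-q->3 3-q->1
normal form: no rule applies after step 3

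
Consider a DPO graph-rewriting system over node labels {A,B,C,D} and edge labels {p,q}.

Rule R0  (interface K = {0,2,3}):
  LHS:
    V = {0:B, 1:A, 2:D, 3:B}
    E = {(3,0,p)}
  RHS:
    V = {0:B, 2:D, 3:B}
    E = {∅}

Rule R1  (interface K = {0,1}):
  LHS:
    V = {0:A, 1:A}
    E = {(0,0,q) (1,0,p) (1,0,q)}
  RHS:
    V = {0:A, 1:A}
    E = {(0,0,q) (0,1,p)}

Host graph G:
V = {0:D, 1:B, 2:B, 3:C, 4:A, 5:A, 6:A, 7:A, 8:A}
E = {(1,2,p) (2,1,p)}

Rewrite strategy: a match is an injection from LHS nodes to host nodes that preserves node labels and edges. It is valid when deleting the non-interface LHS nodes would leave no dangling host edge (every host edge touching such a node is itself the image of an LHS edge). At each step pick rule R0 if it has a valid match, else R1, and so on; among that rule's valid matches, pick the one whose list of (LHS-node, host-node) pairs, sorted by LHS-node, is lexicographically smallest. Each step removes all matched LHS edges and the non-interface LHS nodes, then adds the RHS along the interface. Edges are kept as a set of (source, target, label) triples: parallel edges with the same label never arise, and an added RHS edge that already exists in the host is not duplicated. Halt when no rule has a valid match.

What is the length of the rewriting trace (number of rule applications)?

initial: |V|=9 |E|=2  E = 1-p->2 2-p->1
step 1: apply R0 at {0↦1, 1↦4, 2↦0, 3↦2}  → |V|=8 |E|=1  E = 1-p->2
step 2: apply R0 at {0↦2, 1↦5, 2↦0, 3↦1}  → |V|=7 |E|=0  E = ∅
normal form: no rule applies after step 2

Answer: 2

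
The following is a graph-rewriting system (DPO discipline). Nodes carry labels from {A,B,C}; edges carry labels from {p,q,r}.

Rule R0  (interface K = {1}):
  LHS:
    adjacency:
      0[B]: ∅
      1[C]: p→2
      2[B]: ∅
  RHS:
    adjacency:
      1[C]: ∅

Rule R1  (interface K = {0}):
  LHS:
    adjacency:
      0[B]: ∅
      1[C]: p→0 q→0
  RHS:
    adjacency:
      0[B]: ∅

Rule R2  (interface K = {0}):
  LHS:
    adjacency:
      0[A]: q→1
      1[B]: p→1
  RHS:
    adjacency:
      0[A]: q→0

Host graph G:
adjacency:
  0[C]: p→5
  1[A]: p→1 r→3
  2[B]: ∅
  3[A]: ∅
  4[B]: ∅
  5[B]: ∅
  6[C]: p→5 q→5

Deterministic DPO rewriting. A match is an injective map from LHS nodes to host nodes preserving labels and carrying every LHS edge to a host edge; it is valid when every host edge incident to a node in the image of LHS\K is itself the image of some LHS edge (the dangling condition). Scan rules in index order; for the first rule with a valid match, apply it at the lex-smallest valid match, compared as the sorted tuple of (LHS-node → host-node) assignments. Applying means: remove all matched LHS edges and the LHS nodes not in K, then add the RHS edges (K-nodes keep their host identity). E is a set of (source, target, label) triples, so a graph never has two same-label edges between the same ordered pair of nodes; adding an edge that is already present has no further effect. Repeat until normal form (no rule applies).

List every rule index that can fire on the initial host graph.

R0: no valid match — 4 raw matches, all fail dangling condition
R1: 1 valid match — {0↦5, 1↦6}
R2: no valid match — LHS pattern not found

Answer: [R1]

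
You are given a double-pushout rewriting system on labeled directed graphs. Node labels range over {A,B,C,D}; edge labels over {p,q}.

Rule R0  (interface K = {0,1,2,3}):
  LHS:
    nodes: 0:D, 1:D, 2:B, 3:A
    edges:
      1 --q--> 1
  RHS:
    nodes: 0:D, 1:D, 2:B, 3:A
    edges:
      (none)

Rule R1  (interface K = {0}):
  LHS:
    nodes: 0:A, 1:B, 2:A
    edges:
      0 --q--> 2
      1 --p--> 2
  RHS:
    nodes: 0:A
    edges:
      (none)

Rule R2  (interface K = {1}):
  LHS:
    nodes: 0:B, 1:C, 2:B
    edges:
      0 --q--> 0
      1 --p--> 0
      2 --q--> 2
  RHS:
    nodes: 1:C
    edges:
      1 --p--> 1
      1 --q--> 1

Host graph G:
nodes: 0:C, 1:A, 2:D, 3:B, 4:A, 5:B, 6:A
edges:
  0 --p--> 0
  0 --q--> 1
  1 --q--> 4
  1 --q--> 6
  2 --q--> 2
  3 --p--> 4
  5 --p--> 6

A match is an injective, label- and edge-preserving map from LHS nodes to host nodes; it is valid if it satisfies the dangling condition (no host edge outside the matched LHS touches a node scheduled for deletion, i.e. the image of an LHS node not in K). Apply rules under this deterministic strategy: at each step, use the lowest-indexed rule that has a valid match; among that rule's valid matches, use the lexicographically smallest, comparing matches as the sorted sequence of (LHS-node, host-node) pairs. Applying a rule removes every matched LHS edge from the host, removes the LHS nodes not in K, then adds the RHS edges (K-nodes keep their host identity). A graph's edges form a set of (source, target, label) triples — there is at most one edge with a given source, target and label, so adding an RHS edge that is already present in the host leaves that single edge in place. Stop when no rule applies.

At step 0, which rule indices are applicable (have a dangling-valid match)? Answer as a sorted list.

R0: no valid match — LHS pattern not found
R1: 2 valid matches — {0↦1, 1↦3, 2↦4}, {0↦1, 1↦5, 2↦6}
R2: no valid match — LHS pattern not found

Answer: [R1]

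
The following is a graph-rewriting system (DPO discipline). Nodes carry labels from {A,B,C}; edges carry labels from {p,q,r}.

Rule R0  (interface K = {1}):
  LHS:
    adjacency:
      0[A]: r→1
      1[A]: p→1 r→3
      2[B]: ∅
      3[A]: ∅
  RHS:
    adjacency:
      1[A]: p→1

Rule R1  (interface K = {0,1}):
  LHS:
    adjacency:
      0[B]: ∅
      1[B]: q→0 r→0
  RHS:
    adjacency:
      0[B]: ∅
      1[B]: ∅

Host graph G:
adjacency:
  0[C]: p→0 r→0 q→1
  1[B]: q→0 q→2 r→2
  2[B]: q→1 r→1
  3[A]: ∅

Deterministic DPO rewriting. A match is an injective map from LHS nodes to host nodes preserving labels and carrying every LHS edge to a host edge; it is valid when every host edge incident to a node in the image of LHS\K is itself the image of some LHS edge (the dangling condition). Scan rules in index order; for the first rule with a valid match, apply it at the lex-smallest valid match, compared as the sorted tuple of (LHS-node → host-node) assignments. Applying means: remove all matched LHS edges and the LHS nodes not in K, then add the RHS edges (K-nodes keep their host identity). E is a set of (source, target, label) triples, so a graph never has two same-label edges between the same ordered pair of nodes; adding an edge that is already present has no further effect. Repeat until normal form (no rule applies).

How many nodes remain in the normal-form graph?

[0] host  ⇒  4 nodes, 8 edges  {0-p->0 0-r->0 0-q->1 1-q->0 1-q->2 1-r->2 2-q->1 2-r->1}
[1] R1 @ {0↦1, 1↦2}  ⇒  4 nodes, 6 edges  {0-p->0 0-r->0 0-q->1 1-q->0 1-q->2 1-r->2}
[2] R1 @ {0↦2, 1↦1}  ⇒  4 nodes, 4 edges  {0-p->0 0-r->0 0-q->1 1-q->0}
halt: no rule applies after step 2
NF nodes: {0:C, 1:B, 2:B, 3:A}

Answer: 4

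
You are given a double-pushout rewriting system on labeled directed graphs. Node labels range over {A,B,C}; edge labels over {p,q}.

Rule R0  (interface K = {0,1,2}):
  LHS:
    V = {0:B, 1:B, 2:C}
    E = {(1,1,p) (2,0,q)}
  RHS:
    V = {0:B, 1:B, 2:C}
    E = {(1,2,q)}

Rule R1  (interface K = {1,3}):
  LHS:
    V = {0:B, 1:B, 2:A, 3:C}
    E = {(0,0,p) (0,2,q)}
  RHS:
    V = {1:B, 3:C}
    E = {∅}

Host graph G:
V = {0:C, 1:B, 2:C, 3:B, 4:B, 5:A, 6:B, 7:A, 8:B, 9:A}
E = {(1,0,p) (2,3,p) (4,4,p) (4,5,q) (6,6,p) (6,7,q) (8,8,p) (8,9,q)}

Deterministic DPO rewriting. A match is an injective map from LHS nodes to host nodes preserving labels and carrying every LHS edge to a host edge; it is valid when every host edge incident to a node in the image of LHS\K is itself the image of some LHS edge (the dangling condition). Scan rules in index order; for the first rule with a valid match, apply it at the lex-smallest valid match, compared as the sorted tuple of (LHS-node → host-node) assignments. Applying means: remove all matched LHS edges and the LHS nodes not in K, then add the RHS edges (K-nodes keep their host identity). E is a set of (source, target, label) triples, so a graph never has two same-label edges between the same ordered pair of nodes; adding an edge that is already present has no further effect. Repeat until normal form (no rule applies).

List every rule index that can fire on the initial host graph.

R0: no valid match — LHS pattern not found
R1: 24 valid matches — {0↦4, 1↦1, 2↦5, 3↦0}, {0↦4, 1↦1, 2↦5, 3↦2}, {0↦4, 1↦3, 2↦5, 3↦0} (+21 more)

Answer: [R1]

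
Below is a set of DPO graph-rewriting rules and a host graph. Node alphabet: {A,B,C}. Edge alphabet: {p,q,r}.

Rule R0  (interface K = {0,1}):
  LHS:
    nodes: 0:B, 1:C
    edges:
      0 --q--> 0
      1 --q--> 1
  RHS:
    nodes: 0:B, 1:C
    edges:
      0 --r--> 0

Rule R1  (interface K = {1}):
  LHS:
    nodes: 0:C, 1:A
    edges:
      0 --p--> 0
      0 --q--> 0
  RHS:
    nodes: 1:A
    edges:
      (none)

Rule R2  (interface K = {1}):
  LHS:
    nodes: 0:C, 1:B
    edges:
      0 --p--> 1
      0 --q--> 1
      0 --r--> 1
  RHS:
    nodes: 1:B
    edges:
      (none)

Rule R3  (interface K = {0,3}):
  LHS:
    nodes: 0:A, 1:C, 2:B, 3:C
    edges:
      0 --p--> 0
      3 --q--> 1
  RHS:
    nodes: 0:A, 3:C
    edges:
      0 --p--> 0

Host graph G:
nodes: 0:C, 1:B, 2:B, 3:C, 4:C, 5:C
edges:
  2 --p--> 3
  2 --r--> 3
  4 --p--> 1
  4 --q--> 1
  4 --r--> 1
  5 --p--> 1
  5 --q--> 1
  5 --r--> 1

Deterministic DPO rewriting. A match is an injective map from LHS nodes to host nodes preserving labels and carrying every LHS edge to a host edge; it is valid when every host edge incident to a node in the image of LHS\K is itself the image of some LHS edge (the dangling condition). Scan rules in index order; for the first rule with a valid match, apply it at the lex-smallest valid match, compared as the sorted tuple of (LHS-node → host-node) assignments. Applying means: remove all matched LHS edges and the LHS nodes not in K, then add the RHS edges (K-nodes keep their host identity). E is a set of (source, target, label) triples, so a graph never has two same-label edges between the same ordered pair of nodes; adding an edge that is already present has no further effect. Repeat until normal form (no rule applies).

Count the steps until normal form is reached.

Answer: 2

Rewrite trace:
initial: |V|=6 |E|=8  E = 2-p->3 2-r->3 4-p->1 4-q->1 4-r->1 5-p->1 5-q->1 5-r->1
step 1: apply R2 at {0↦4, 1↦1}  → |V|=5 |E|=5  E = 2-p->3 2-r->3 5-p->1 5-q->1 5-r->1
step 2: apply R2 at {0↦5, 1↦1}  → |V|=4 |E|=2  E = 2-p->3 2-r->3
final graph: no rule applies after step 2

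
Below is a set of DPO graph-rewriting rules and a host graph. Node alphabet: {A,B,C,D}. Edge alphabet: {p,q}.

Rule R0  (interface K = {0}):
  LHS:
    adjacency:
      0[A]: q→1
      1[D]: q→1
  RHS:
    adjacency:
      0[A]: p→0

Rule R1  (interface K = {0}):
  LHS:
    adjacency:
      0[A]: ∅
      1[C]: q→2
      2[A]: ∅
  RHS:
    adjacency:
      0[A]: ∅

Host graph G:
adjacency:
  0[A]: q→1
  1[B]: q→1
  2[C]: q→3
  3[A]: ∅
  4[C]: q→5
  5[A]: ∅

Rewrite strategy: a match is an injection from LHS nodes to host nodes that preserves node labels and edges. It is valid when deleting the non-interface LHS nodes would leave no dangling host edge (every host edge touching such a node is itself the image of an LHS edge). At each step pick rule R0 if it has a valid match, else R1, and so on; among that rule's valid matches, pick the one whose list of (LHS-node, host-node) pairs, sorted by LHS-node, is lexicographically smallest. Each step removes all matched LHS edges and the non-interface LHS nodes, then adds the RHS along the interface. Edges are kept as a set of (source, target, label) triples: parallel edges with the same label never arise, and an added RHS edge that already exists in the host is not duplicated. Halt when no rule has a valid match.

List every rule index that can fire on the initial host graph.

Answer: [R1]

Rewrite trace:
R0: no valid match — LHS pattern not found
R1: 4 valid matches — {0↦0, 1↦2, 2↦3}, {0↦0, 1↦4, 2↦5}, {0↦3, 1↦4, 2↦5} (+1 more)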